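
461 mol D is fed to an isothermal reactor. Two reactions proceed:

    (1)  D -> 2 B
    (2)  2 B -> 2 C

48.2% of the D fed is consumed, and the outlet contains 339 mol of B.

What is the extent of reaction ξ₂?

Conversion of D: D consumed = 1ξ₁ = 0.482 × 461 → ξ₁ = 222.2 mol.
B balance: n_B = 0 + 2ξ₁ − 2ξ₂ = 339 → ξ₂ = (2·222.2 − 339)/2 = 52.7 mol.
Outlet amounts (n = n₀ + Σ ν·ξ):
  D: 461 − 1(222.2) = 238.8
  B: 0 + 2(222.2) − 2(52.7) = 339
  C: 0 + 2(52.7) = 105.4

ξ₂ = 52.7 mol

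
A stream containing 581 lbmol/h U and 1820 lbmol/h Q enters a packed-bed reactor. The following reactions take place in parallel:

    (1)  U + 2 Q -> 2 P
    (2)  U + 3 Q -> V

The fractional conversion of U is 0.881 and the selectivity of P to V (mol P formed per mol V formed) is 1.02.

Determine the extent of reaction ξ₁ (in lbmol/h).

ξ₁ = 173 lbmol/h

Conversion of U: U consumed = 0.881 × 581 = 511.9 lbmol/h = 1ξ₁ + 1ξ₂.
Selectivity: 2ξ₁ / (1ξ₂) = 1.02 → ξ₁ = 0.51 ξ₂.
Substitute: (1·0.51 + 1) ξ₂ = 511.9 → ξ₂ = 339 lbmol/h, ξ₁ = 172.9 lbmol/h.
Outlet amounts (n = n₀ + Σ ν·ξ):
  U: 581 − 1(172.9) − 1(339) = 69.14
  Q: 1820 − 2(172.9) − 3(339) = 457.3
  P: 0 + 2(172.9) = 345.8
  V: 0 + 1(339) = 339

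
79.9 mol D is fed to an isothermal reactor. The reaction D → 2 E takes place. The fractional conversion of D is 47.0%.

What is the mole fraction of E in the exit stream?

0.639

D reacted = 0.47 × 79.9 = 37.55 mol; ν_D = −1, so ξ = 37.55/1 = 37.55 mol.
Outlet amounts (n = n₀ + ν ξ):
  D: 79.9 − 1(37.55) = 42.35
  E: 0 + 2(37.55) = 75.11
Total out = 117.5 mol; y_E = 75.11 / 117.5 = 0.6395.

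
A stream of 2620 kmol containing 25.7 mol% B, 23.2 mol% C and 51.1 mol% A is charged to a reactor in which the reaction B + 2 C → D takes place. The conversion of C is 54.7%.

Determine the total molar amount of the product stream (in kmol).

2290 kmol

C reacted = 0.547 × 607.8 = 332.5 kmol; ν_C = −2, so ξ = 332.5/2 = 166.2 kmol.
Outlet amounts (n = n₀ + ν ξ):
  B: 673.3 − 1(166.2) = 507.1
  C: 607.8 − 2(166.2) = 275.4
  D: 0 + 1(166.2) = 166.2
  A: 1339 (inert)
Total out = 507.1 + 275.4 + 166.2 + 1339 = 2288 kmol.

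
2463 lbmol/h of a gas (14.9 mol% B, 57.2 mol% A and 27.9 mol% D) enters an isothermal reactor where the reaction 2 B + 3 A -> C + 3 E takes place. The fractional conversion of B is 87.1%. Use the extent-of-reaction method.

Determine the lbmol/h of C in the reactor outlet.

B reacted = 0.871 × 367 = 319.6 lbmol/h; ν_B = −2, so ξ = 319.6/2 = 159.8 lbmol/h.
Outlet amounts (n = n₀ + ν ξ):
  B: 367 − 2(159.8) = 47.34
  A: 1409 − 3(159.8) = 929.4
  C: 0 + 1(159.8) = 159.8
  E: 0 + 3(159.8) = 479.5
  D: 687.2 (inert)

160 lbmol/h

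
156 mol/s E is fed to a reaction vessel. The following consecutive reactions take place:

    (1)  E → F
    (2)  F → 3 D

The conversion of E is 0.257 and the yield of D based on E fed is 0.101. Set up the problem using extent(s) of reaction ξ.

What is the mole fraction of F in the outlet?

Conversion of E: E consumed = 1ξ₁ = 0.257 × 156 → ξ₁ = 40.09 mol/s.
Yield of D: 3ξ₂ / 156 = 0.101 → ξ₂ = 5.252 mol/s.
Outlet amounts (n = n₀ + Σ ν·ξ):
  E: 156 − 1(40.09) = 115.9
  F: 0 + 1(40.09) − 1(5.252) = 34.84
  D: 0 + 3(5.252) = 15.76
Total out = 166.5 mol/s; y_F = 34.84 / 166.5 = 0.2092.

0.209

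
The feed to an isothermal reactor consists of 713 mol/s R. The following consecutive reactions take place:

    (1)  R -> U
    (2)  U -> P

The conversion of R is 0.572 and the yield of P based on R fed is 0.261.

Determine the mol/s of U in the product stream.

222 mol/s

Conversion of R: R consumed = 1ξ₁ = 0.572 × 713 → ξ₁ = 407.8 mol/s.
Yield of P: 1ξ₂ / 713 = 0.261 → ξ₂ = 186.1 mol/s.
Outlet amounts (n = n₀ + Σ ν·ξ):
  R: 713 − 1(407.8) = 305.2
  U: 0 + 1(407.8) − 1(186.1) = 221.7
  P: 0 + 1(186.1) = 186.1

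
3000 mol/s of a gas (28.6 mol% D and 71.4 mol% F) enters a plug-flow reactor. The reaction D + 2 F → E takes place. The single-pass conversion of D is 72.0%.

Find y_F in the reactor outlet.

0.514

D reacted = 0.72 × 858 = 617.8 mol/s; ν_D = −1, so ξ = 617.8/1 = 617.8 mol/s.
Outlet amounts (n = n₀ + ν ξ):
  D: 858 − 1(617.8) = 240.2
  F: 2142 − 2(617.8) = 906.5
  E: 0 + 1(617.8) = 617.8
Total out = 1764 mol/s; y_F = 906.5 / 1764 = 0.5137.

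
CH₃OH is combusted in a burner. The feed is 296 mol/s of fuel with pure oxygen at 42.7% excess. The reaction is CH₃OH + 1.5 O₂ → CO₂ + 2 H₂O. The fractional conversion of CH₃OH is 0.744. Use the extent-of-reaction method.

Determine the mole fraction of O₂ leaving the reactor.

Stoichiometric O₂ = 1.5 × 296 = 444 mol/s; O₂ fed = 444 × 1.427 = 633.6 mol/s.
Fuel reacted = 0.744 × 296 → ξ = 220.2 mol/s.
Outlet (n = n₀ + ν ξ):
  CH₃OH: 296 − 1(220.2) = 75.78
  O₂: 633.6 − 1.5(220.2) = 303.3
  CO₂: 0 + 1(220.2) = 220.2
  H₂O: 0 + 2(220.2) = 440.4
Total out = 1040 mol/s; y_O₂ = 303.3 / 1040 = 0.2917.

0.292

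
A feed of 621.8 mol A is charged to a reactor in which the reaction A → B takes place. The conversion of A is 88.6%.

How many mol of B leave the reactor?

551 mol

A reacted = 0.886 × 621.8 = 550.9 mol; ν_A = −1, so ξ = 550.9/1 = 550.9 mol.
Outlet amounts (n = n₀ + ν ξ):
  A: 621.8 − 1(550.9) = 70.89
  B: 0 + 1(550.9) = 550.9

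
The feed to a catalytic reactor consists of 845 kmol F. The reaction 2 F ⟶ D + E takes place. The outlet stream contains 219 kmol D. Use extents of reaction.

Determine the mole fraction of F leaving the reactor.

For D: n = n₀ + 1ξ → 219 = 0 + 1ξ, giving ξ = 219 kmol.
Outlet amounts (n = n₀ + ν ξ):
  F: 845 − 2(219) = 407
  D: 0 + 1(219) = 219
  E: 0 + 1(219) = 219
Total out = 845 kmol; y_F = 407 / 845 = 0.4817.

0.482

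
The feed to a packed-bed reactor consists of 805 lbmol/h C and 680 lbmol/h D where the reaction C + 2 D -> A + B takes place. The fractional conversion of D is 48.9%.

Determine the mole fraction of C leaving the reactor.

D reacted = 0.489 × 680 = 332.5 lbmol/h; ν_D = −2, so ξ = 332.5/2 = 166.3 lbmol/h.
Outlet amounts (n = n₀ + ν ξ):
  C: 805 − 1(166.3) = 638.7
  D: 680 − 2(166.3) = 347.5
  A: 0 + 1(166.3) = 166.3
  B: 0 + 1(166.3) = 166.3
Total out = 1319 lbmol/h; y_C = 638.7 / 1319 = 0.4844.

0.484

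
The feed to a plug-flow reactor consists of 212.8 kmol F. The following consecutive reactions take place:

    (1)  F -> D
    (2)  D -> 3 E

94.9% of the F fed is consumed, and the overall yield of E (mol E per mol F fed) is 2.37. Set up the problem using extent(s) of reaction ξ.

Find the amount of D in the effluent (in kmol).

33.8 kmol

Conversion of F: F consumed = 1ξ₁ = 0.949 × 212.8 → ξ₁ = 201.9 kmol.
Yield of E: 3ξ₂ / 212.8 = 2.37 → ξ₂ = 168.1 kmol.
Outlet amounts (n = n₀ + Σ ν·ξ):
  F: 212.8 − 1(201.9) = 10.85
  D: 0 + 1(201.9) − 1(168.1) = 33.84
  E: 0 + 3(168.1) = 504.3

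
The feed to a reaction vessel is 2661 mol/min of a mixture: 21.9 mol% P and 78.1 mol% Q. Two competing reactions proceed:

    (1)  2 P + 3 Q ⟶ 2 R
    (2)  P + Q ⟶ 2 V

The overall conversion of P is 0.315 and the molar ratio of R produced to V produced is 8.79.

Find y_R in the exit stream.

Conversion of P: P consumed = 0.315 × 582.8 = 183.6 mol/min = 2ξ₁ + 1ξ₂.
Selectivity: 2ξ₁ / (2ξ₂) = 8.79 → ξ₁ = 8.79 ξ₂.
Substitute: (2·8.79 + 1) ξ₂ = 183.6 → ξ₂ = 9.88 mol/min, ξ₁ = 86.84 mol/min.
Outlet amounts (n = n₀ + Σ ν·ξ):
  P: 582.8 − 2(86.84) − 1(9.88) = 399.2
  Q: 2078 − 3(86.84) − 1(9.88) = 1808
  R: 0 + 2(86.84) = 173.7
  V: 0 + 2(9.88) = 19.76
Total out = 2400 mol/min; y_R = 173.7 / 2400 = 0.07236.

0.0724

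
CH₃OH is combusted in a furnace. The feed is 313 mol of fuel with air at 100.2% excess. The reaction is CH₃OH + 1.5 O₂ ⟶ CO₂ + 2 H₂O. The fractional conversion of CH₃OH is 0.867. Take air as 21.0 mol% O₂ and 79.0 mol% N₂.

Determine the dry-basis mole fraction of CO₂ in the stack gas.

0.0619

Stoichiometric O₂ = 1.5 × 313 = 469.5 mol; O₂ fed = 469.5 × 2.002 = 939.9 mol.
N₂ fed = 939.9 × 79/21 = 3536 mol.
Fuel reacted = 0.867 × 313 → ξ = 271.4 mol.
Outlet (n = n₀ + ν ξ):
  CH₃OH: 313 − 1(271.4) = 41.63
  O₂: 939.9 − 1.5(271.4) = 532.9
  N₂: 3536 (inert)
  CO₂: 0 + 1(271.4) = 271.4
  H₂O: 0 + 2(271.4) = 542.7
Dry total = 4382 mol; y_CO₂ (dry) = 271.4 / 4382 = 0.06193.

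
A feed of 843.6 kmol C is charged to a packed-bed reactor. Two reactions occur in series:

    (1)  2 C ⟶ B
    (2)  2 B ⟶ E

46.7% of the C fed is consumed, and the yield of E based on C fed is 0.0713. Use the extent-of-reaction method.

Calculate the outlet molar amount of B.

Conversion of C: C consumed = 2ξ₁ = 0.467 × 843.6 → ξ₁ = 197 kmol.
Yield of E: 1ξ₂ / 843.6 = 0.0713 → ξ₂ = 60.15 kmol.
Outlet amounts (n = n₀ + Σ ν·ξ):
  C: 843.6 − 2(197) = 449.6
  B: 0 + 1(197) − 2(60.15) = 76.68
  E: 0 + 1(60.15) = 60.15

76.7 kmol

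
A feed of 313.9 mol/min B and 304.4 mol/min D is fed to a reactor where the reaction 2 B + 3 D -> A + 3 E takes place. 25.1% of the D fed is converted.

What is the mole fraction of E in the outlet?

D reacted = 0.251 × 304.4 = 76.4 mol/min; ν_D = −3, so ξ = 76.4/3 = 25.47 mol/min.
Outlet amounts (n = n₀ + ν ξ):
  B: 313.9 − 2(25.47) = 263
  D: 304.4 − 3(25.47) = 228
  A: 0 + 1(25.47) = 25.47
  E: 0 + 3(25.47) = 76.4
Total out = 592.8 mol/min; y_E = 76.4 / 592.8 = 0.1289.

0.129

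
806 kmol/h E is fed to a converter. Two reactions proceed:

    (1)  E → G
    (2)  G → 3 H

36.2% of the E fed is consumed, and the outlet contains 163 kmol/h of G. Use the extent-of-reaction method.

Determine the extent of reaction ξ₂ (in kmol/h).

Conversion of E: E consumed = 1ξ₁ = 0.362 × 806 → ξ₁ = 291.8 kmol/h.
G balance: n_G = 0 + 1ξ₁ − 1ξ₂ = 163 → ξ₂ = (1·291.8 − 163)/1 = 128.8 kmol/h.
Outlet amounts (n = n₀ + Σ ν·ξ):
  E: 806 − 1(291.8) = 514.2
  G: 0 + 1(291.8) − 1(128.8) = 163
  H: 0 + 3(128.8) = 386.3

ξ₂ = 129 kmol/h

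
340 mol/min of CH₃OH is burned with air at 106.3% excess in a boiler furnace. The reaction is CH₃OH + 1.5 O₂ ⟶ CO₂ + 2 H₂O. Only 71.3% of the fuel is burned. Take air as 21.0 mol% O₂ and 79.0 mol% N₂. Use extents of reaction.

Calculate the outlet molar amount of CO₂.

242 mol/min

Stoichiometric O₂ = 1.5 × 340 = 510 mol/min; O₂ fed = 510 × 2.063 = 1052 mol/min.
N₂ fed = 1052 × 79/21 = 3958 mol/min.
Fuel reacted = 0.713 × 340 → ξ = 242.4 mol/min.
Outlet (n = n₀ + ν ξ):
  CH₃OH: 340 − 1(242.4) = 97.58
  O₂: 1052 − 1.5(242.4) = 688.5
  N₂: 3958 (inert)
  CO₂: 0 + 1(242.4) = 242.4
  H₂O: 0 + 2(242.4) = 484.8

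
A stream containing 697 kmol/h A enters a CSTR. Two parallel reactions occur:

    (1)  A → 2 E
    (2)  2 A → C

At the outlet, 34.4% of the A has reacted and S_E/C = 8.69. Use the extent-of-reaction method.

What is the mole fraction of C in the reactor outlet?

Conversion of A: A consumed = 0.344 × 697 = 239.8 kmol/h = 1ξ₁ + 2ξ₂.
Selectivity: 2ξ₁ / (1ξ₂) = 8.69 → ξ₁ = 4.345 ξ₂.
Substitute: (1·4.345 + 2) ξ₂ = 239.8 → ξ₂ = 37.79 kmol/h, ξ₁ = 164.2 kmol/h.
Outlet amounts (n = n₀ + Σ ν·ξ):
  A: 697 − 1(164.2) − 2(37.79) = 457.2
  E: 0 + 2(164.2) = 328.4
  C: 0 + 1(37.79) = 37.79
Total out = 823.4 kmol/h; y_C = 37.79 / 823.4 = 0.04589.

0.0459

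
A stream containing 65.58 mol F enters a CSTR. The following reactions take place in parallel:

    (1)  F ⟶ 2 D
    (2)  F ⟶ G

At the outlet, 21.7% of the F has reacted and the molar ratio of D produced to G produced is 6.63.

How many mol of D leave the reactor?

Conversion of F: F consumed = 0.217 × 65.58 = 14.23 mol = 1ξ₁ + 1ξ₂.
Selectivity: 2ξ₁ / (1ξ₂) = 6.63 → ξ₁ = 3.315 ξ₂.
Substitute: (1·3.315 + 1) ξ₂ = 14.23 → ξ₂ = 3.298 mol, ξ₁ = 10.93 mol.
Outlet amounts (n = n₀ + Σ ν·ξ):
  F: 65.58 − 1(10.93) − 1(3.298) = 51.35
  D: 0 + 2(10.93) = 21.87
  G: 0 + 1(3.298) = 3.298

21.9 mol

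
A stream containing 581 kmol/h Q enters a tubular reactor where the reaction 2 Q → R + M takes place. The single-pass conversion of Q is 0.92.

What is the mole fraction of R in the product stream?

0.46

Q reacted = 0.92 × 581 = 534.5 kmol/h; ν_Q = −2, so ξ = 534.5/2 = 267.3 kmol/h.
Outlet amounts (n = n₀ + ν ξ):
  Q: 581 − 2(267.3) = 46.48
  R: 0 + 1(267.3) = 267.3
  M: 0 + 1(267.3) = 267.3
Total out = 581 kmol/h; y_R = 267.3 / 581 = 0.46.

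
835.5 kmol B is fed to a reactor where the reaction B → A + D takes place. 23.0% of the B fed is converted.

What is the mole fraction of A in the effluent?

0.187

B reacted = 0.23 × 835.5 = 192.2 kmol; ν_B = −1, so ξ = 192.2/1 = 192.2 kmol.
Outlet amounts (n = n₀ + ν ξ):
  B: 835.5 − 1(192.2) = 643.3
  A: 0 + 1(192.2) = 192.2
  D: 0 + 1(192.2) = 192.2
Total out = 1028 kmol; y_A = 192.2 / 1028 = 0.187.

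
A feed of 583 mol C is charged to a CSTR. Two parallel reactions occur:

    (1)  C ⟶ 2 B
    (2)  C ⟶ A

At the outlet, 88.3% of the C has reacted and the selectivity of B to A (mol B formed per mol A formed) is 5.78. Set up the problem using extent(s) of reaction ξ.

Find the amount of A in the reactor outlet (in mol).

Conversion of C: C consumed = 0.883 × 583 = 514.8 mol = 1ξ₁ + 1ξ₂.
Selectivity: 2ξ₁ / (1ξ₂) = 5.78 → ξ₁ = 2.89 ξ₂.
Substitute: (1·2.89 + 1) ξ₂ = 514.8 → ξ₂ = 132.3 mol, ξ₁ = 382.5 mol.
Outlet amounts (n = n₀ + Σ ν·ξ):
  C: 583 − 1(382.5) − 1(132.3) = 68.21
  B: 0 + 2(382.5) = 764.9
  A: 0 + 1(132.3) = 132.3

132 mol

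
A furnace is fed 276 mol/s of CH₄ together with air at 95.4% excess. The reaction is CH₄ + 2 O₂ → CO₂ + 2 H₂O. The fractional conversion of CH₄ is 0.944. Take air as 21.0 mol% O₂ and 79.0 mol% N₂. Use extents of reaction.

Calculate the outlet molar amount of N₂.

Stoichiometric O₂ = 2 × 276 = 552 mol/s; O₂ fed = 552 × 1.954 = 1079 mol/s.
N₂ fed = 1079 × 79/21 = 4058 mol/s.
Fuel reacted = 0.944 × 276 → ξ = 260.5 mol/s.
Outlet (n = n₀ + ν ξ):
  CH₄: 276 − 1(260.5) = 15.46
  O₂: 1079 − 2(260.5) = 557.5
  N₂: 4058 (inert)
  CO₂: 0 + 1(260.5) = 260.5
  H₂O: 0 + 2(260.5) = 521.1

4060 mol/s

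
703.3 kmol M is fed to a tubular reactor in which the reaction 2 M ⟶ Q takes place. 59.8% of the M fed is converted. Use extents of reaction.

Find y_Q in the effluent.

0.427

M reacted = 0.598 × 703.3 = 420.6 kmol; ν_M = −2, so ξ = 420.6/2 = 210.3 kmol.
Outlet amounts (n = n₀ + ν ξ):
  M: 703.3 − 2(210.3) = 282.7
  Q: 0 + 1(210.3) = 210.3
Total out = 493 kmol; y_Q = 210.3 / 493 = 0.4265.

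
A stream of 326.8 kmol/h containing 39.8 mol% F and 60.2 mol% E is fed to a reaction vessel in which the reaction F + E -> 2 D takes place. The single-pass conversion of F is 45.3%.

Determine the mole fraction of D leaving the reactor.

F reacted = 0.453 × 130.1 = 58.92 kmol/h; ν_F = −1, so ξ = 58.92/1 = 58.92 kmol/h.
Outlet amounts (n = n₀ + ν ξ):
  F: 130.1 − 1(58.92) = 71.15
  E: 196.7 − 1(58.92) = 137.8
  D: 0 + 2(58.92) = 117.8
Total out = 326.8 kmol/h; y_D = 117.8 / 326.8 = 0.3606.

0.361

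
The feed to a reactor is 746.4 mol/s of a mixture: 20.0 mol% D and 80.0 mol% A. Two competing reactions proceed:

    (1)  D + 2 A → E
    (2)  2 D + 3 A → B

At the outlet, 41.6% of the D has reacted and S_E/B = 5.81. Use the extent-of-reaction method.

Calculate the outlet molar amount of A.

Conversion of D: D consumed = 0.416 × 149.3 = 62.1 mol/s = 1ξ₁ + 2ξ₂.
Selectivity: 1ξ₁ / (1ξ₂) = 5.81 → ξ₁ = 5.81 ξ₂.
Substitute: (1·5.81 + 2) ξ₂ = 62.1 → ξ₂ = 7.951 mol/s, ξ₁ = 46.2 mol/s.
Outlet amounts (n = n₀ + Σ ν·ξ):
  D: 149.3 − 1(46.2) − 2(7.951) = 87.18
  A: 597.1 − 2(46.2) − 3(7.951) = 480.9
  E: 0 + 1(46.2) = 46.2
  B: 0 + 1(7.951) = 7.951

481 mol/s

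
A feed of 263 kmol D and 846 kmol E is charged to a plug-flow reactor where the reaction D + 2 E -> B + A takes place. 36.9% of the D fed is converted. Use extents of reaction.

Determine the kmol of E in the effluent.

D reacted = 0.369 × 263 = 97.05 kmol; ν_D = −1, so ξ = 97.05/1 = 97.05 kmol.
Outlet amounts (n = n₀ + ν ξ):
  D: 263 − 1(97.05) = 166
  E: 846 − 2(97.05) = 651.9
  B: 0 + 1(97.05) = 97.05
  A: 0 + 1(97.05) = 97.05

652 kmol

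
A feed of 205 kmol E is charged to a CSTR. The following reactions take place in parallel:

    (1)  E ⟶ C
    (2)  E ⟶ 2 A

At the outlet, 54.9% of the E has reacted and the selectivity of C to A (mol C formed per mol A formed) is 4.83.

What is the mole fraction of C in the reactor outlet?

0.473

Conversion of E: E consumed = 0.549 × 205 = 112.5 kmol = 1ξ₁ + 1ξ₂.
Selectivity: 1ξ₁ / (2ξ₂) = 4.83 → ξ₁ = 9.66 ξ₂.
Substitute: (1·9.66 + 1) ξ₂ = 112.5 → ξ₂ = 10.56 kmol, ξ₁ = 102 kmol.
Outlet amounts (n = n₀ + Σ ν·ξ):
  E: 205 − 1(102) − 1(10.56) = 92.45
  C: 0 + 1(102) = 102
  A: 0 + 2(10.56) = 21.12
Total out = 215.6 kmol; y_C = 102 / 215.6 = 0.4731.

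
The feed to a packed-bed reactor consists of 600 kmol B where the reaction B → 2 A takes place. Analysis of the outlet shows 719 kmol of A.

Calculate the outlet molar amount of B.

For A: n = n₀ + 2ξ → 719 = 0 + 2ξ, giving ξ = 359.5 kmol.
Outlet amounts (n = n₀ + ν ξ):
  B: 600 − 1(359.5) = 240.5
  A: 0 + 2(359.5) = 719

240 kmol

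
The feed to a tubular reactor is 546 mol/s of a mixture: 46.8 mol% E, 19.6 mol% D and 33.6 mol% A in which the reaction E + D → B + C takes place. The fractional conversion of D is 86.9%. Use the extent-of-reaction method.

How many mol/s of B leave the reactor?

93 mol/s

D reacted = 0.869 × 107 = 93 mol/s; ν_D = −1, so ξ = 93/1 = 93 mol/s.
Outlet amounts (n = n₀ + ν ξ):
  E: 255.5 − 1(93) = 162.5
  D: 107 − 1(93) = 14.02
  B: 0 + 1(93) = 93
  C: 0 + 1(93) = 93
  A: 183.5 (inert)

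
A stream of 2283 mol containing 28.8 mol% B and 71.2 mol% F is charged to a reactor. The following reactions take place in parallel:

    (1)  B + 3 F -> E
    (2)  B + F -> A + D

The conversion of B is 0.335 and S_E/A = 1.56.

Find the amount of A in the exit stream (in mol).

86 mol

Conversion of B: B consumed = 0.335 × 657.5 = 220.3 mol = 1ξ₁ + 1ξ₂.
Selectivity: 1ξ₁ / (1ξ₂) = 1.56 → ξ₁ = 1.56 ξ₂.
Substitute: (1·1.56 + 1) ξ₂ = 220.3 → ξ₂ = 86.04 mol, ξ₁ = 134.2 mol.
Outlet amounts (n = n₀ + Σ ν·ξ):
  B: 657.5 − 1(134.2) − 1(86.04) = 437.2
  F: 1625 − 3(134.2) − 1(86.04) = 1137
  E: 0 + 1(134.2) = 134.2
  A: 0 + 1(86.04) = 86.04
  D: 0 + 1(86.04) = 86.04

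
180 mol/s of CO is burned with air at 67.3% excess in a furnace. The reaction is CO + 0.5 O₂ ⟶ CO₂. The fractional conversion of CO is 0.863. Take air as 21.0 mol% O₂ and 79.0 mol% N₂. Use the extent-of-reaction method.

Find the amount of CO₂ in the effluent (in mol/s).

155 mol/s

Stoichiometric O₂ = 0.5 × 180 = 90 mol/s; O₂ fed = 90 × 1.673 = 150.6 mol/s.
N₂ fed = 150.6 × 79/21 = 566.4 mol/s.
Fuel reacted = 0.863 × 180 → ξ = 155.3 mol/s.
Outlet (n = n₀ + ν ξ):
  CO: 180 − 1(155.3) = 24.66
  O₂: 150.6 − 0.5(155.3) = 72.9
  N₂: 566.4 (inert)
  CO₂: 0 + 1(155.3) = 155.3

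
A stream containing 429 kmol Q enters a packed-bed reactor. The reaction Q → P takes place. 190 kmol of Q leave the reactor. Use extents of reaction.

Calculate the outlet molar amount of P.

For Q: n = n₀ − 1ξ → 190 = 429 − 1ξ, giving ξ = 239 kmol.
Outlet amounts (n = n₀ + ν ξ):
  Q: 429 − 1(239) = 190
  P: 0 + 1(239) = 239

239 kmol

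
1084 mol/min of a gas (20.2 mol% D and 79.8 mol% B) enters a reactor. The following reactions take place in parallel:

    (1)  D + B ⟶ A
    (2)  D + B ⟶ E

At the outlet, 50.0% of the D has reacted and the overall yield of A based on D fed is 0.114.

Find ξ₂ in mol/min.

Yield of A: 1ξ₁ / 219 = 0.114 → ξ₁ = 24.96 mol/min.
Conversion of D: 1ξ₁ + 1ξ₂ = 0.5 × 219 = 109.5 → ξ₂ = 84.52 mol/min.
Outlet amounts (n = n₀ + Σ ν·ξ):
  D: 219 − 1(24.96) − 1(84.52) = 109.5
  B: 865 − 1(24.96) − 1(84.52) = 755.5
  A: 0 + 1(24.96) = 24.96
  E: 0 + 1(84.52) = 84.52

ξ₂ = 84.5 mol/min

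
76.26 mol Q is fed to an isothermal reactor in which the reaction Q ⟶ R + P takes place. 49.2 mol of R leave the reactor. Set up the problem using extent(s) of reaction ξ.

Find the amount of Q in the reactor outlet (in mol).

27.1 mol

For R: n = n₀ + 1ξ → 49.2 = 0 + 1ξ, giving ξ = 49.2 mol.
Outlet amounts (n = n₀ + ν ξ):
  Q: 76.26 − 1(49.2) = 27.06
  R: 0 + 1(49.2) = 49.2
  P: 0 + 1(49.2) = 49.2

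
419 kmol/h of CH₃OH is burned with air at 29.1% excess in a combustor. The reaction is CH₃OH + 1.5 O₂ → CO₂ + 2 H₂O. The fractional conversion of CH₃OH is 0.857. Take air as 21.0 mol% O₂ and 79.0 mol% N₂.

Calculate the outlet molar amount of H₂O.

718 kmol/h

Stoichiometric O₂ = 1.5 × 419 = 628.5 kmol/h; O₂ fed = 628.5 × 1.291 = 811.4 kmol/h.
N₂ fed = 811.4 × 79/21 = 3052 kmol/h.
Fuel reacted = 0.857 × 419 → ξ = 359.1 kmol/h.
Outlet (n = n₀ + ν ξ):
  CH₃OH: 419 − 1(359.1) = 59.92
  O₂: 811.4 − 1.5(359.1) = 272.8
  N₂: 3052 (inert)
  CO₂: 0 + 1(359.1) = 359.1
  H₂O: 0 + 2(359.1) = 718.2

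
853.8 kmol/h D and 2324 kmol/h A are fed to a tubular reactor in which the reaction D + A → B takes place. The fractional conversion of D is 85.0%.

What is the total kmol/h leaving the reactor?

2450 kmol/h

D reacted = 0.85 × 853.8 = 725.7 kmol/h; ν_D = −1, so ξ = 725.7/1 = 725.7 kmol/h.
Outlet amounts (n = n₀ + ν ξ):
  D: 853.8 − 1(725.7) = 128.1
  A: 2324 − 1(725.7) = 1598
  B: 0 + 1(725.7) = 725.7
Total out = 128.1 + 1598 + 725.7 = 2452 kmol/h.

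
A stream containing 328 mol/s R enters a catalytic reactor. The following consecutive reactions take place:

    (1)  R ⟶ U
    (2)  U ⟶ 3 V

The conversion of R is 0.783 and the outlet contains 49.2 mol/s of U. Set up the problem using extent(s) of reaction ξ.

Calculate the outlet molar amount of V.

623 mol/s

Conversion of R: R consumed = 1ξ₁ = 0.783 × 328 → ξ₁ = 256.8 mol/s.
U balance: n_U = 0 + 1ξ₁ − 1ξ₂ = 49.2 → ξ₂ = (1·256.8 − 49.2)/1 = 207.6 mol/s.
Outlet amounts (n = n₀ + Σ ν·ξ):
  R: 328 − 1(256.8) = 71.18
  U: 0 + 1(256.8) − 1(207.6) = 49.2
  V: 0 + 3(207.6) = 622.9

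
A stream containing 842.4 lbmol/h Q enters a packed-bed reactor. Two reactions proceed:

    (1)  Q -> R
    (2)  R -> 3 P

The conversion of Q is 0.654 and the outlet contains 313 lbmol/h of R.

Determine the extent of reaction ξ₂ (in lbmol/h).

Conversion of Q: Q consumed = 1ξ₁ = 0.654 × 842.4 → ξ₁ = 550.9 lbmol/h.
R balance: n_R = 0 + 1ξ₁ − 1ξ₂ = 313 → ξ₂ = (1·550.9 − 313)/1 = 237.9 lbmol/h.
Outlet amounts (n = n₀ + Σ ν·ξ):
  Q: 842.4 − 1(550.9) = 291.5
  R: 0 + 1(550.9) − 1(237.9) = 313
  P: 0 + 3(237.9) = 713.8

ξ₂ = 238 lbmol/h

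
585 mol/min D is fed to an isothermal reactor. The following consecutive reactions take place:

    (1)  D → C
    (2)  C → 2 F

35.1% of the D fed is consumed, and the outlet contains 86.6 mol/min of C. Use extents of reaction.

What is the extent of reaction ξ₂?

Conversion of D: D consumed = 1ξ₁ = 0.351 × 585 → ξ₁ = 205.3 mol/min.
C balance: n_C = 0 + 1ξ₁ − 1ξ₂ = 86.6 → ξ₂ = (1·205.3 − 86.6)/1 = 118.7 mol/min.
Outlet amounts (n = n₀ + Σ ν·ξ):
  D: 585 − 1(205.3) = 379.7
  C: 0 + 1(205.3) − 1(118.7) = 86.6
  F: 0 + 2(118.7) = 237.5

ξ₂ = 119 mol/min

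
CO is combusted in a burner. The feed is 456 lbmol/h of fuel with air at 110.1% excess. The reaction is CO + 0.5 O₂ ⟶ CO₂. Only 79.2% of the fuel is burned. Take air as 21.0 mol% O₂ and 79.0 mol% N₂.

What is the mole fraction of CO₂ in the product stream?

0.141

Stoichiometric O₂ = 0.5 × 456 = 228 lbmol/h; O₂ fed = 228 × 2.101 = 479 lbmol/h.
N₂ fed = 479 × 79/21 = 1802 lbmol/h.
Fuel reacted = 0.792 × 456 → ξ = 361.2 lbmol/h.
Outlet (n = n₀ + ν ξ):
  CO: 456 − 1(361.2) = 94.85
  O₂: 479 − 0.5(361.2) = 298.5
  N₂: 1802 (inert)
  CO₂: 0 + 1(361.2) = 361.2
Total out = 2557 lbmol/h; y_CO₂ = 361.2 / 2557 = 0.1413.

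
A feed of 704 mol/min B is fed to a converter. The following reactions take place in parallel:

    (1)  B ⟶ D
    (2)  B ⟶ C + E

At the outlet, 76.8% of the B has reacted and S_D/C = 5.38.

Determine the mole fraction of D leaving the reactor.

0.578

Conversion of B: B consumed = 0.768 × 704 = 540.7 mol/min = 1ξ₁ + 1ξ₂.
Selectivity: 1ξ₁ / (1ξ₂) = 5.38 → ξ₁ = 5.38 ξ₂.
Substitute: (1·5.38 + 1) ξ₂ = 540.7 → ξ₂ = 84.74 mol/min, ξ₁ = 455.9 mol/min.
Outlet amounts (n = n₀ + Σ ν·ξ):
  B: 704 − 1(455.9) − 1(84.74) = 163.3
  D: 0 + 1(455.9) = 455.9
  C: 0 + 1(84.74) = 84.74
  E: 0 + 1(84.74) = 84.74
Total out = 788.7 mol/min; y_D = 455.9 / 788.7 = 0.578.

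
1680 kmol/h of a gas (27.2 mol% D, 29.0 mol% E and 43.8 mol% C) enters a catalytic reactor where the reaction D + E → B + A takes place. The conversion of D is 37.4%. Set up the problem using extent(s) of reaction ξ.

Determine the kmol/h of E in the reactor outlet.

316 kmol/h

D reacted = 0.374 × 457 = 170.9 kmol/h; ν_D = −1, so ξ = 170.9/1 = 170.9 kmol/h.
Outlet amounts (n = n₀ + ν ξ):
  D: 457 − 1(170.9) = 286.1
  E: 487.2 − 1(170.9) = 316.3
  B: 0 + 1(170.9) = 170.9
  A: 0 + 1(170.9) = 170.9
  C: 735.8 (inert)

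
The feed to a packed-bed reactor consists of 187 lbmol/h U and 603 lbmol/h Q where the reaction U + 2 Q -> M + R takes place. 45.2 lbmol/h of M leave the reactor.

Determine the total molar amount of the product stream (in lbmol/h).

For M: n = n₀ + 1ξ → 45.2 = 0 + 1ξ, giving ξ = 45.2 lbmol/h.
Outlet amounts (n = n₀ + ν ξ):
  U: 187 − 1(45.2) = 141.8
  Q: 603 − 2(45.2) = 512.6
  M: 0 + 1(45.2) = 45.2
  R: 0 + 1(45.2) = 45.2
Total out = 141.8 + 512.6 + 45.2 + 45.2 = 744.8 lbmol/h.

745 lbmol/h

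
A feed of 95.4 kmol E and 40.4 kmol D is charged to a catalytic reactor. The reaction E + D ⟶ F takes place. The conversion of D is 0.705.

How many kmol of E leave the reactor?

66.9 kmol

D reacted = 0.705 × 40.4 = 28.48 kmol; ν_D = −1, so ξ = 28.48/1 = 28.48 kmol.
Outlet amounts (n = n₀ + ν ξ):
  E: 95.4 − 1(28.48) = 66.92
  D: 40.4 − 1(28.48) = 11.92
  F: 0 + 1(28.48) = 28.48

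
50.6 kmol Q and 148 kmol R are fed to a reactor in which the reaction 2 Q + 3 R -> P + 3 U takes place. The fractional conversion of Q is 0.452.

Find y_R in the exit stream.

0.607

Q reacted = 0.452 × 50.6 = 22.87 kmol; ν_Q = −2, so ξ = 22.87/2 = 11.44 kmol.
Outlet amounts (n = n₀ + ν ξ):
  Q: 50.6 − 2(11.44) = 27.73
  R: 148 − 3(11.44) = 113.7
  P: 0 + 1(11.44) = 11.44
  U: 0 + 3(11.44) = 34.31
Total out = 187.2 kmol; y_R = 113.7 / 187.2 = 0.6075.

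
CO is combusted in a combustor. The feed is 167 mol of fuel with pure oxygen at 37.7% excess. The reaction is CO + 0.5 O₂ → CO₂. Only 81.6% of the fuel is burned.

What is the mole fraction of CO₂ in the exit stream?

Stoichiometric O₂ = 0.5 × 167 = 83.5 mol; O₂ fed = 83.5 × 1.377 = 115 mol.
Fuel reacted = 0.816 × 167 → ξ = 136.3 mol.
Outlet (n = n₀ + ν ξ):
  CO: 167 − 1(136.3) = 30.73
  O₂: 115 − 0.5(136.3) = 46.84
  CO₂: 0 + 1(136.3) = 136.3
Total out = 213.8 mol; y_CO₂ = 136.3 / 213.8 = 0.6373.

0.637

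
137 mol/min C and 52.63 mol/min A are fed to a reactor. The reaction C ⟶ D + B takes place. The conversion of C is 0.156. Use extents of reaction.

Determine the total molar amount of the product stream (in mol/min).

211 mol/min

C reacted = 0.156 × 137 = 21.37 mol/min; ν_C = −1, so ξ = 21.37/1 = 21.37 mol/min.
Outlet amounts (n = n₀ + ν ξ):
  C: 137 − 1(21.37) = 115.6
  D: 0 + 1(21.37) = 21.37
  B: 0 + 1(21.37) = 21.37
  A: 52.63 (inert)
Total out = 115.6 + 21.37 + 21.37 + 52.63 = 211 mol/min.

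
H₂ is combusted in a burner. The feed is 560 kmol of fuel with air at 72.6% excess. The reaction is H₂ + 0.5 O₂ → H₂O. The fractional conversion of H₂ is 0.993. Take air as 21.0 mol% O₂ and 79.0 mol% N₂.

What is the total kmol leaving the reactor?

2580 kmol

Stoichiometric O₂ = 0.5 × 560 = 280 kmol; O₂ fed = 280 × 1.726 = 483.3 kmol.
N₂ fed = 483.3 × 79/21 = 1818 kmol.
Fuel reacted = 0.993 × 560 → ξ = 556.1 kmol.
Outlet (n = n₀ + ν ξ):
  H₂: 560 − 1(556.1) = 3.92
  O₂: 483.3 − 0.5(556.1) = 205.2
  N₂: 1818 (inert)
  H₂O: 0 + 1(556.1) = 556.1
Total out = 3.92 + 205.2 + 1818 + 556.1 = 2583 kmol.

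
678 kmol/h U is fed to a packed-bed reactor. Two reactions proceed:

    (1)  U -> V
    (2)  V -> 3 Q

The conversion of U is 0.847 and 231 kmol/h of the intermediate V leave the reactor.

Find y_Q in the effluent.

Conversion of U: U consumed = 1ξ₁ = 0.847 × 678 → ξ₁ = 574.3 kmol/h.
V balance: n_V = 0 + 1ξ₁ − 1ξ₂ = 231 → ξ₂ = (1·574.3 − 231)/1 = 343.3 kmol/h.
Outlet amounts (n = n₀ + Σ ν·ξ):
  U: 678 − 1(574.3) = 103.7
  V: 0 + 1(574.3) − 1(343.3) = 231
  Q: 0 + 3(343.3) = 1030
Total out = 1365 kmol/h; y_Q = 1030 / 1365 = 0.7547.

0.755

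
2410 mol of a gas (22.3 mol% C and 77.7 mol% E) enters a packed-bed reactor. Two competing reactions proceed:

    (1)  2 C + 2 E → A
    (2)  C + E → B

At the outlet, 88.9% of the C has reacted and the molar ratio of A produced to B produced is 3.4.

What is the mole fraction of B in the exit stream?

Conversion of C: C consumed = 0.889 × 537.4 = 477.8 mol = 2ξ₁ + 1ξ₂.
Selectivity: 1ξ₁ / (1ξ₂) = 3.4 → ξ₁ = 3.4 ξ₂.
Substitute: (2·3.4 + 1) ξ₂ = 477.8 → ξ₂ = 61.25 mol, ξ₁ = 208.3 mol.
Outlet amounts (n = n₀ + Σ ν·ξ):
  C: 537.4 − 2(208.3) − 1(61.25) = 59.65
  E: 1873 − 2(208.3) − 1(61.25) = 1395
  A: 0 + 1(208.3) = 208.3
  B: 0 + 1(61.25) = 61.25
Total out = 1724 mol; y_B = 61.25 / 1724 = 0.03553.

0.0355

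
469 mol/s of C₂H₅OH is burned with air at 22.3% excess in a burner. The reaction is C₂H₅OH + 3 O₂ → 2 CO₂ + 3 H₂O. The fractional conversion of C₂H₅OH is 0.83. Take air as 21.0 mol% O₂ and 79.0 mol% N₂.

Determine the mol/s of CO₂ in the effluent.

779 mol/s

Stoichiometric O₂ = 3 × 469 = 1407 mol/s; O₂ fed = 1407 × 1.223 = 1721 mol/s.
N₂ fed = 1721 × 79/21 = 6473 mol/s.
Fuel reacted = 0.83 × 469 → ξ = 389.3 mol/s.
Outlet (n = n₀ + ν ξ):
  C₂H₅OH: 469 − 1(389.3) = 79.73
  O₂: 1721 − 3(389.3) = 553
  N₂: 6473 (inert)
  CO₂: 0 + 2(389.3) = 778.5
  H₂O: 0 + 3(389.3) = 1168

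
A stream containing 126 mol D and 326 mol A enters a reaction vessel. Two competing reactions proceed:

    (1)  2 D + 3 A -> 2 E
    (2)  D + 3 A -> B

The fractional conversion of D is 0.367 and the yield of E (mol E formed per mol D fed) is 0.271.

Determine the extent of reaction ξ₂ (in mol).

Yield of E: 2ξ₁ / 126 = 0.271 → ξ₁ = 17.07 mol.
Conversion of D: 2ξ₁ + 1ξ₂ = 0.367 × 126 = 46.24 → ξ₂ = 12.1 mol.
Outlet amounts (n = n₀ + Σ ν·ξ):
  D: 126 − 2(17.07) − 1(12.1) = 79.76
  A: 326 − 3(17.07) − 3(12.1) = 238.5
  E: 0 + 2(17.07) = 34.15
  B: 0 + 1(12.1) = 12.1

ξ₂ = 12.1 mol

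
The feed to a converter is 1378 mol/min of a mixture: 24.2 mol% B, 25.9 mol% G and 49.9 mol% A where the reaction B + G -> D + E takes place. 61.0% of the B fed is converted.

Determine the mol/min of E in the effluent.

203 mol/min

B reacted = 0.61 × 333.5 = 203.4 mol/min; ν_B = −1, so ξ = 203.4/1 = 203.4 mol/min.
Outlet amounts (n = n₀ + ν ξ):
  B: 333.5 − 1(203.4) = 130.1
  G: 356.9 − 1(203.4) = 153.5
  D: 0 + 1(203.4) = 203.4
  E: 0 + 1(203.4) = 203.4
  A: 687.6 (inert)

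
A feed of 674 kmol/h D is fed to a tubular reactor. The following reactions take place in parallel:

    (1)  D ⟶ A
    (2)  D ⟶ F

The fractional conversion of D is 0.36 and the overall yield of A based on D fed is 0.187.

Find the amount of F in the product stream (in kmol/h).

117 kmol/h

Yield of A: 1ξ₁ / 674 = 0.187 → ξ₁ = 126 kmol/h.
Conversion of D: 1ξ₁ + 1ξ₂ = 0.36 × 674 = 242.6 → ξ₂ = 116.6 kmol/h.
Outlet amounts (n = n₀ + Σ ν·ξ):
  D: 674 − 1(126) − 1(116.6) = 431.4
  A: 0 + 1(126) = 126
  F: 0 + 1(116.6) = 116.6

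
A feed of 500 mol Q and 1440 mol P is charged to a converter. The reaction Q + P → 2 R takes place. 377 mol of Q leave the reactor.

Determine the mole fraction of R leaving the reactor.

For Q: n = n₀ − 1ξ → 377 = 500 − 1ξ, giving ξ = 123 mol.
Outlet amounts (n = n₀ + ν ξ):
  Q: 500 − 1(123) = 377
  P: 1440 − 1(123) = 1317
  R: 0 + 2(123) = 246
Total out = 1940 mol; y_R = 246 / 1940 = 0.1268.

0.127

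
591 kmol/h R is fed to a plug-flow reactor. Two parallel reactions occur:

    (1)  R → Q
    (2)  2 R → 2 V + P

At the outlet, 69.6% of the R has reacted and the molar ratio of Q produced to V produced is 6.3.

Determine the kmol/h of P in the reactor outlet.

Conversion of R: R consumed = 0.696 × 591 = 411.3 kmol/h = 1ξ₁ + 2ξ₂.
Selectivity: 1ξ₁ / (2ξ₂) = 6.3 → ξ₁ = 12.6 ξ₂.
Substitute: (1·12.6 + 2) ξ₂ = 411.3 → ξ₂ = 28.17 kmol/h, ξ₁ = 355 kmol/h.
Outlet amounts (n = n₀ + Σ ν·ξ):
  R: 591 − 1(355) − 2(28.17) = 179.7
  Q: 0 + 1(355) = 355
  V: 0 + 2(28.17) = 56.35
  P: 0 + 1(28.17) = 28.17

28.2 kmol/h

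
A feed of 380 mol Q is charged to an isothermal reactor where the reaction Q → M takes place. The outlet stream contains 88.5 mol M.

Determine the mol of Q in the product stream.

For M: n = n₀ + 1ξ → 88.5 = 0 + 1ξ, giving ξ = 88.5 mol.
Outlet amounts (n = n₀ + ν ξ):
  Q: 380 − 1(88.5) = 291.5
  M: 0 + 1(88.5) = 88.5

292 mol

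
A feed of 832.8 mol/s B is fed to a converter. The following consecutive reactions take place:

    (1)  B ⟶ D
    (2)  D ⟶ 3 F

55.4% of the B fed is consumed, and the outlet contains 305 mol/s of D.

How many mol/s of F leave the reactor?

Conversion of B: B consumed = 1ξ₁ = 0.554 × 832.8 → ξ₁ = 461.4 mol/s.
D balance: n_D = 0 + 1ξ₁ − 1ξ₂ = 305 → ξ₂ = (1·461.4 − 305)/1 = 156.4 mol/s.
Outlet amounts (n = n₀ + Σ ν·ξ):
  B: 832.8 − 1(461.4) = 371.4
  D: 0 + 1(461.4) − 1(156.4) = 305
  F: 0 + 3(156.4) = 469.1

469 mol/s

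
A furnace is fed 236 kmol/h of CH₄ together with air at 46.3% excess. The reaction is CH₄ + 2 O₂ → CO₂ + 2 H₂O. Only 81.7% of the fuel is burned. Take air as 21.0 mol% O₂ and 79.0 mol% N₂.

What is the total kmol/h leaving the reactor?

Stoichiometric O₂ = 2 × 236 = 472 kmol/h; O₂ fed = 472 × 1.463 = 690.5 kmol/h.
N₂ fed = 690.5 × 79/21 = 2598 kmol/h.
Fuel reacted = 0.817 × 236 → ξ = 192.8 kmol/h.
Outlet (n = n₀ + ν ξ):
  CH₄: 236 − 1(192.8) = 43.19
  O₂: 690.5 − 2(192.8) = 304.9
  N₂: 2598 (inert)
  CO₂: 0 + 1(192.8) = 192.8
  H₂O: 0 + 2(192.8) = 385.6
Total out = 43.19 + 304.9 + 2598 + 192.8 + 385.6 = 3524 kmol/h.

3520 kmol/h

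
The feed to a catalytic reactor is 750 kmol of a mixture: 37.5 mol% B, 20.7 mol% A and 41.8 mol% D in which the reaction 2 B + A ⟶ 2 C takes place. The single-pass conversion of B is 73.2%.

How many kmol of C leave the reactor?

206 kmol

B reacted = 0.732 × 281.2 = 205.9 kmol; ν_B = −2, so ξ = 205.9/2 = 102.9 kmol.
Outlet amounts (n = n₀ + ν ξ):
  B: 281.2 − 2(102.9) = 75.38
  A: 155.2 − 1(102.9) = 52.31
  C: 0 + 2(102.9) = 205.9
  D: 313.5 (inert)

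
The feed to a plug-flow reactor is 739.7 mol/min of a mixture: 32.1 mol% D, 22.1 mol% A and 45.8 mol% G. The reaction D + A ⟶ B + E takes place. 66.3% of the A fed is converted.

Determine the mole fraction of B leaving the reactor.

A reacted = 0.663 × 163.5 = 108.4 mol/min; ν_A = −1, so ξ = 108.4/1 = 108.4 mol/min.
Outlet amounts (n = n₀ + ν ξ):
  D: 237.4 − 1(108.4) = 129.1
  A: 163.5 − 1(108.4) = 55.09
  B: 0 + 1(108.4) = 108.4
  E: 0 + 1(108.4) = 108.4
  G: 338.8 (inert)
Total out = 739.7 mol/min; y_B = 108.4 / 739.7 = 0.1465.

0.147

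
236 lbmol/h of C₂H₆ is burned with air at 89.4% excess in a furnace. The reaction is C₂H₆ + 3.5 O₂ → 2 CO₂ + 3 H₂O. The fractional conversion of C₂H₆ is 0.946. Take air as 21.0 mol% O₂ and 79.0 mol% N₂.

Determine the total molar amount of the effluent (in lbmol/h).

7800 lbmol/h

Stoichiometric O₂ = 3.5 × 236 = 826 lbmol/h; O₂ fed = 826 × 1.894 = 1564 lbmol/h.
N₂ fed = 1564 × 79/21 = 5885 lbmol/h.
Fuel reacted = 0.946 × 236 → ξ = 223.3 lbmol/h.
Outlet (n = n₀ + ν ξ):
  C₂H₆: 236 − 1(223.3) = 12.74
  O₂: 1564 − 3.5(223.3) = 783
  N₂: 5885 (inert)
  CO₂: 0 + 2(223.3) = 446.5
  H₂O: 0 + 3(223.3) = 669.8
Total out = 12.74 + 783 + 5885 + 446.5 + 669.8 = 7797 lbmol/h.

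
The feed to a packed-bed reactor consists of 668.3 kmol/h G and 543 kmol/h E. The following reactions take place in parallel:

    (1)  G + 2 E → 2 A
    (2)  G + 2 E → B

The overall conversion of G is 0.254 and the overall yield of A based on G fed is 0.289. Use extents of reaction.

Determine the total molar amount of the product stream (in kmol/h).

Yield of A: 2ξ₁ / 668.3 = 0.289 → ξ₁ = 96.57 kmol/h.
Conversion of G: 1ξ₁ + 1ξ₂ = 0.254 × 668.3 = 169.7 → ξ₂ = 73.18 kmol/h.
Outlet amounts (n = n₀ + Σ ν·ξ):
  G: 668.3 − 1(96.57) − 1(73.18) = 498.6
  E: 543 − 2(96.57) − 2(73.18) = 203.5
  A: 0 + 2(96.57) = 193.1
  B: 0 + 1(73.18) = 73.18
Total out = 498.6 + 203.5 + 193.1 + 73.18 = 968.4 kmol/h.

968 kmol/h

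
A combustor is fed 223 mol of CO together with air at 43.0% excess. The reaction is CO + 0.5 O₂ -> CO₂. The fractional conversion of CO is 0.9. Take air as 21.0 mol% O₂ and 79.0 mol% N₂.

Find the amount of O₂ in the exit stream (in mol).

59.1 mol

Stoichiometric O₂ = 0.5 × 223 = 111.5 mol; O₂ fed = 111.5 × 1.430 = 159.4 mol.
N₂ fed = 159.4 × 79/21 = 599.8 mol.
Fuel reacted = 0.9 × 223 → ξ = 200.7 mol.
Outlet (n = n₀ + ν ξ):
  CO: 223 − 1(200.7) = 22.3
  O₂: 159.4 − 0.5(200.7) = 59.09
  N₂: 599.8 (inert)
  CO₂: 0 + 1(200.7) = 200.7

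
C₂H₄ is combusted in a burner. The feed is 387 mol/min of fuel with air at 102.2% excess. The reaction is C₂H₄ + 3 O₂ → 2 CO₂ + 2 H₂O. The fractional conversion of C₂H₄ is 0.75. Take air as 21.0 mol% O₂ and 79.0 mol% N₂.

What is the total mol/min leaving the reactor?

11600 mol/min

Stoichiometric O₂ = 3 × 387 = 1161 mol/min; O₂ fed = 1161 × 2.022 = 2348 mol/min.
N₂ fed = 2348 × 79/21 = 8831 mol/min.
Fuel reacted = 0.75 × 387 → ξ = 290.2 mol/min.
Outlet (n = n₀ + ν ξ):
  C₂H₄: 387 − 1(290.2) = 96.75
  O₂: 2348 − 3(290.2) = 1477
  N₂: 8831 (inert)
  CO₂: 0 + 2(290.2) = 580.5
  H₂O: 0 + 2(290.2) = 580.5
Total out = 96.75 + 1477 + 8831 + 580.5 + 580.5 = 11570 mol/min.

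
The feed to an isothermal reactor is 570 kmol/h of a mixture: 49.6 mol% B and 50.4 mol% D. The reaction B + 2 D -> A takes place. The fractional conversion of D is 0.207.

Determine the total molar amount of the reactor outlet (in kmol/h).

511 kmol/h

D reacted = 0.207 × 287.3 = 59.47 kmol/h; ν_D = −2, so ξ = 59.47/2 = 29.73 kmol/h.
Outlet amounts (n = n₀ + ν ξ):
  B: 282.7 − 1(29.73) = 253
  D: 287.3 − 2(29.73) = 227.8
  A: 0 + 1(29.73) = 29.73
Total out = 253 + 227.8 + 29.73 = 510.5 kmol/h.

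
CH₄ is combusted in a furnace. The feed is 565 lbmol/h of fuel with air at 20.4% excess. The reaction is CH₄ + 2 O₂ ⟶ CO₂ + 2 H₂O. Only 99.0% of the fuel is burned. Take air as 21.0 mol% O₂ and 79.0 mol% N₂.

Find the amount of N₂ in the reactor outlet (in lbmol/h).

Stoichiometric O₂ = 2 × 565 = 1130 lbmol/h; O₂ fed = 1130 × 1.204 = 1361 lbmol/h.
N₂ fed = 1361 × 79/21 = 5118 lbmol/h.
Fuel reacted = 0.99 × 565 → ξ = 559.4 lbmol/h.
Outlet (n = n₀ + ν ξ):
  CH₄: 565 − 1(559.4) = 5.65
  O₂: 1361 − 2(559.4) = 241.8
  N₂: 5118 (inert)
  CO₂: 0 + 1(559.4) = 559.4
  H₂O: 0 + 2(559.4) = 1119

5120 lbmol/h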